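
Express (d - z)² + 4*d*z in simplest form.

After expansion: d² + 2*d*z + z² — a perfect-square trinomial.

(d + z)²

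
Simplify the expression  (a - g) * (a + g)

a^2 - g^2

Pair the conjugate factors: (a+g)(a-g) = a^2 - g^2.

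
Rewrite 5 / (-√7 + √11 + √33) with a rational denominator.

(-185*√7 - 75*√33 + 145*√11 + 110*√21)/83

Group as (√11 + √33) - √7; multiply by (√11 + √33) + √7, then rationalise the remaining surd.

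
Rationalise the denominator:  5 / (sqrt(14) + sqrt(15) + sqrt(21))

Group as (sqrt(14) + sqrt(21)) + sqrt(15); multiply by (sqrt(14) + sqrt(21)) - sqrt(15), then rationalise the remaining surd.

(-105*sqrt(10) + 20*sqrt(21) + 50*sqrt(15) + 55*sqrt(14))/388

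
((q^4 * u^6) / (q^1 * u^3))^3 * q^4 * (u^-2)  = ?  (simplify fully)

q^13*u^7

Inside the bracket: q^3 * u^3
Raise to the power 3: q^9 * u^9
Multiply by q^4 * (u^-2): add exponents.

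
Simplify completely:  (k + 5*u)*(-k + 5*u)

(5*u)^2 - (k)^2 = -k^2 + 25*u^2.

-k^2 + 25*u^2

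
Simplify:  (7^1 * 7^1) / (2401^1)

7^1 = 7^1; 7^1 = 7^1; 2401^1 = 7^4
Combine exponents: 7^(-2)

7^(-2)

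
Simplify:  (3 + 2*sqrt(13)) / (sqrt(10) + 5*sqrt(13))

Multiply numerator and denominator by -sqrt(10) + 5*sqrt(13).
Denominator becomes 315; numerator becomes -2*sqrt(130) - 3*sqrt(10) + 15*sqrt(13) + 130.

(-2*sqrt(130) - 3*sqrt(10) + 15*sqrt(13) + 130)/315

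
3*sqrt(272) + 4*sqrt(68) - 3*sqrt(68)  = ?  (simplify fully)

14*sqrt(17)

3*sqrt(272) = 12*sqrt(17); 4*sqrt(68) = 8*sqrt(17); 3*sqrt(68) = 6*sqrt(17)
Combine: (12 + 8 - 6)·sqrt(17) = 14*sqrt(17)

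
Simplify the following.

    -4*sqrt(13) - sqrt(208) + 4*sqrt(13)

-4*sqrt(13)

4*sqrt(13) = 4*sqrt(13); sqrt(208) = 4*sqrt(13); 4*sqrt(13) = 4*sqrt(13)
Combine: (-4 - 4 + 4)·sqrt(13) = -4*sqrt(13)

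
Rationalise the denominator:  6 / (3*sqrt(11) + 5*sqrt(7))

Multiply numerator and denominator by -3*sqrt(11) + 5*sqrt(7).
Denominator becomes 76; numerator becomes -18*sqrt(11) + 30*sqrt(7).

(-9*sqrt(11) + 15*sqrt(7))/38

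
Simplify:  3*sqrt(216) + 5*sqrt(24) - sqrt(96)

24*sqrt(6)

3*sqrt(216) = 18*sqrt(6); 5*sqrt(24) = 10*sqrt(6); sqrt(96) = 4*sqrt(6)
Combine: (18 + 10 - 4)·sqrt(6) = 24*sqrt(6)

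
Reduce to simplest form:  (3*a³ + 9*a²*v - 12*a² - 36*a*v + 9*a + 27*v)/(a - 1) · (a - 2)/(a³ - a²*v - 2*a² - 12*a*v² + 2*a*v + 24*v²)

(-3*a + 9)/(-a + 4*v)

Factor: 3*a³ + 9*a²*v - 12*a² - 36*a*v + 9*a + 27*v = 3·(a - 3)·(a + 3*v)·(a - 1);  a³ - a²*v - 2*a² - 12*a*v² + 2*a*v + 24*v² = (a + 3*v)·(a - 4*v)·(a - 2)
Cancel the common factors (a - 2), (a + 3*v), (a - 1).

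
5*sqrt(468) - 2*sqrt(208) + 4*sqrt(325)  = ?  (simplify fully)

42*sqrt(13)

5*sqrt(468) = 30*sqrt(13); 2*sqrt(208) = 8*sqrt(13); 4*sqrt(325) = 20*sqrt(13)
Combine: (30 - 8 + 20)·sqrt(13) = 42*sqrt(13)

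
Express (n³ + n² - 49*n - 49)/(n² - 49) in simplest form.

n + 1

Factor: n³ + n² - 49*n - 49 = (n - 7)·(n + 1)·(n + 7);  n² - 49 = (n + 7)·(n - 7)
Cancel the common factors (n + 7), (n - 7).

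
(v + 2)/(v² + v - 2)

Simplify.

Factor: v² + v - 2 = (v + 2)·(v - 1)
Cancel the common factor (v + 2).

1/(v - 1)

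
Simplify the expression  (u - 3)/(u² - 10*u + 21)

1/(u - 7)

Factor: u² - 10*u + 21 = (u - 7)·(u - 3)
Cancel the common factor (u - 3).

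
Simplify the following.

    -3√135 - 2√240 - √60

3√135 = 9*√15; 2√240 = 8*√15; √60 = 2*√15
Combine: (-9 - 8 - 2)·√15 = -19*√15

-19*√15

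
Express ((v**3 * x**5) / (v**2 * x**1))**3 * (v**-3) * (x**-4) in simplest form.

Inside the bracket: v**1 * x**4
Raise to the power 3: v**3 * x**12
Multiply by (v**-3) * (x**-4): add exponents.

x**8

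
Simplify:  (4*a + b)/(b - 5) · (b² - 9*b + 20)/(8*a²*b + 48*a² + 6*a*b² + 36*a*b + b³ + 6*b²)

(b - 4)/(2*a*b + 12*a + b² + 6*b)

Factor: b² - 9*b + 20 = (b - 4)·(b - 5);  8*a²*b + 48*a² + 6*a*b² + 36*a*b + b³ + 6*b² = (4*a + b)·(2*a + b)·(b + 6)
Cancel the common factors (b - 5), (4*a + b).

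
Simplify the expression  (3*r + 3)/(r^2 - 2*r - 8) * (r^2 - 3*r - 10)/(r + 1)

Factor: 3*r + 3 = 3*(r + 1);  r^2 - 2*r - 8 = (r - 4)*(r + 2);  r^2 - 3*r - 10 = (r + 2)*(r - 5)
Cancel the common factors (r + 2), (r + 1).

(3*r - 15)/(r - 4)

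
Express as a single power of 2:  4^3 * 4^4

4^3 = 2^6; 4^4 = 2^8
Combine exponents: 2^14

2^14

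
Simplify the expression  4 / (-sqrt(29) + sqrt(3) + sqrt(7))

Group as (sqrt(3) + sqrt(7)) - sqrt(29); multiply by (sqrt(3) + sqrt(7)) + sqrt(29), then rationalise the remaining surd.

(-76*sqrt(29) - 100*sqrt(7) - 132*sqrt(3) - 8*sqrt(609))/277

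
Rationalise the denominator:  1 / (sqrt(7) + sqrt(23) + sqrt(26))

(-sqrt(4186) + 2*sqrt(26) + 5*sqrt(23) + 21*sqrt(7))/314

Group as (sqrt(7) + sqrt(23)) + sqrt(26); multiply by (sqrt(7) + sqrt(23)) - sqrt(26), then rationalise the remaining surd.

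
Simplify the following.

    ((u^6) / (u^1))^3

Inside the bracket: u^5
Raise to the power 3: u^15

u^15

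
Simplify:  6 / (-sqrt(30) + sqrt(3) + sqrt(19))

(12*sqrt(30) + 21*sqrt(19) + 69*sqrt(3) + 9*sqrt(190))/41

Group as (sqrt(3) + sqrt(19)) - sqrt(30); multiply by (sqrt(3) + sqrt(19)) + sqrt(30), then rationalise the remaining surd.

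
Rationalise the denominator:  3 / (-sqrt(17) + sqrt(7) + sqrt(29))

Group as (sqrt(7) + sqrt(29)) - sqrt(17); multiply by (sqrt(7) + sqrt(29)) + sqrt(17), then rationalise the remaining surd.

(-57*sqrt(17) - 15*sqrt(29) + 117*sqrt(7) + 6*sqrt(3451))/451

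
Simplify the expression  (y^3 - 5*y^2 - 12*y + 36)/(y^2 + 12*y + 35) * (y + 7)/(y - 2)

Factor: y^3 - 5*y^2 - 12*y + 36 = (y - 2)*(y + 3)*(y - 6);  y^2 + 12*y + 35 = (y + 7)*(y + 5)
Cancel the common factors (y + 7), (y - 2).

(y^2 - 3*y - 18)/(y + 5)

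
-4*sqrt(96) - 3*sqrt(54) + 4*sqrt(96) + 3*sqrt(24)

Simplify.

4*sqrt(96) = 16*sqrt(6); 3*sqrt(54) = 9*sqrt(6); 4*sqrt(96) = 16*sqrt(6); 3*sqrt(24) = 6*sqrt(6)
Combine: (-16 - 9 + 16 + 6)·sqrt(6) = -3*sqrt(6)

-3*sqrt(6)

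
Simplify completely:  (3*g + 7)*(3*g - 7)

9*g**2 - 49

Difference of squares with P = 3*g, Q = 7.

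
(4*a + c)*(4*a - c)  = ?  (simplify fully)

(4*a)^2 - (c)^2 = 16*a^2 - c^2.

16*a^2 - c^2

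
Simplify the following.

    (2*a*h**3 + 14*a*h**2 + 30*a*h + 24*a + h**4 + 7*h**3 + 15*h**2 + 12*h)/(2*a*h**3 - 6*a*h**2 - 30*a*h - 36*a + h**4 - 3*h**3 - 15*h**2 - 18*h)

Factor: 2*a*h**3 + 14*a*h**2 + 30*a*h + 24*a + h**4 + 7*h**3 + 15*h**2 + 12*h = (h**2 + 3*h + 3)*(2*a + h)*(h + 4);  2*a*h**3 - 6*a*h**2 - 30*a*h - 36*a + h**4 - 3*h**3 - 15*h**2 - 18*h = (h - 6)*(h**2 + 3*h + 3)*(2*a + h)
Cancel the common factors (h**2 + 3*h + 3), (2*a + h).

(h + 4)/(h - 6)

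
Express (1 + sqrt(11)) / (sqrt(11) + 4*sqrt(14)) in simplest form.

Multiply numerator and denominator by -4*sqrt(14) + sqrt(11).
Denominator becomes -213; numerator becomes -4*sqrt(154) - 4*sqrt(14) + sqrt(11) + 11.

(-11 - sqrt(11) + 4*sqrt(14) + 4*sqrt(154))/213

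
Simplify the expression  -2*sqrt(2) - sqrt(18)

2*sqrt(2) = 2*sqrt(2); sqrt(18) = 3*sqrt(2)
Combine: (-2 - 3)·sqrt(2) = -5*sqrt(2)

-5*sqrt(2)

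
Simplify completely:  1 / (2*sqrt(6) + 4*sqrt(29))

(-sqrt(6) + 2*sqrt(29))/220

Multiply numerator and denominator by -2*sqrt(6) + 4*sqrt(29).
Denominator becomes 440; numerator becomes -2*sqrt(6) + 4*sqrt(29).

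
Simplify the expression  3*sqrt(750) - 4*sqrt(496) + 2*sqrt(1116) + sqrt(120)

3*sqrt(750) = 15*sqrt(30); 4*sqrt(496) = 16*sqrt(31); 2*sqrt(1116) = 12*sqrt(31); sqrt(120) = 2*sqrt(30)

-4*sqrt(31) + 17*sqrt(30)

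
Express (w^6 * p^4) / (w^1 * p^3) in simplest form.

Quotient: w^5 * p^1

p*w^5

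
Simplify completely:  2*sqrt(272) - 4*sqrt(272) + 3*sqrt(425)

7*sqrt(17)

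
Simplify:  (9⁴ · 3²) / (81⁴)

3^(-6)

9⁴ = 3^8; 3² = 3^2; 81⁴ = 3^16
Combine exponents: 3^(-6)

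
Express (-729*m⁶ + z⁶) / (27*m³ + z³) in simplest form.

-729*m⁶ + z⁶ factors as (-3*m + z)*(3*m + z)*(9*m² - 3*m*z + z²)*(9*m² + 3*m*z + z²).

-27*m³ + z³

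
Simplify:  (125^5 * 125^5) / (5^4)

125^5 = 5^15; 125^5 = 5^15; 5^4 = 5^4
Combine exponents: 5^26

5^26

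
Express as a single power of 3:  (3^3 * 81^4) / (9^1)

3^3 = 3^3; 81^4 = 3^16; 9^1 = 3^2
Combine exponents: 3^17

3^17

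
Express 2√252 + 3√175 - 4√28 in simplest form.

19*√7

2√252 = 12*√7; 3√175 = 15*√7; 4√28 = 8*√7
Combine: (12 + 15 - 8)·√7 = 19*√7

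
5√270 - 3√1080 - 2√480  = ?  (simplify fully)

5√270 = 15*√30; 3√1080 = 18*√30; 2√480 = 8*√30
Combine: (15 - 18 - 8)·√30 = -11*√30

-11*√30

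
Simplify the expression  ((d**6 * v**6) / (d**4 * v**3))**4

Inside the bracket: d**2 * v**3
Raise to the power 4: d**8 * v**12

d**8*v**12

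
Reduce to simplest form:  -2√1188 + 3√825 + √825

2√1188 = 12*√33; 3√825 = 15*√33; √825 = 5*√33
Combine: (-12 + 15 + 5)·√33 = 8*√33

8*√33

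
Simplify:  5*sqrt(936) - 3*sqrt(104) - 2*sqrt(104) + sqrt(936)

5*sqrt(936) = 30*sqrt(26); 3*sqrt(104) = 6*sqrt(26); 2*sqrt(104) = 4*sqrt(26); sqrt(936) = 6*sqrt(26)
Combine: (30 - 6 - 4 + 6)·sqrt(26) = 26*sqrt(26)

26*sqrt(26)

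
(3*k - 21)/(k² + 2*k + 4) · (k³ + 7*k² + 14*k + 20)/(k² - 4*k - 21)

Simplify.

Factor: 3*k - 21 = 3·(k - 7);  k³ + 7*k² + 14*k + 20 = (k + 5)·(k² + 2*k + 4);  k² - 4*k - 21 = (k + 3)·(k - 7)
Cancel the common factors (k² + 2*k + 4), (k - 7).

(3*k + 15)/(k + 3)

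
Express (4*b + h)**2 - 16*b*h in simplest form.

(4*b - h)**2

Expanding gives 16*b**2 - 8*b*h + h**2, a perfect square.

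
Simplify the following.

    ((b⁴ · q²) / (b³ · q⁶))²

Inside the bracket: b¹ · (q^-4)
Raise to the power 2: b² · (q^-8)

b²/q⁸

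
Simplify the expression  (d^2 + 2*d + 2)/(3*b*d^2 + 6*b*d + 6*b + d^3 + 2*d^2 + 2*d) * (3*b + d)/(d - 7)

Factor: 3*b*d^2 + 6*b*d + 6*b + d^3 + 2*d^2 + 2*d = (d^2 + 2*d + 2)*(3*b + d)
Cancel the common factors (d^2 + 2*d + 2), (3*b + d).

1/(d - 7)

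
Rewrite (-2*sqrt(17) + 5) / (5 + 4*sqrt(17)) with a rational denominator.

Multiply numerator and denominator by -4*sqrt(17) + 5.
Denominator becomes -247; numerator becomes -30*sqrt(17) + 161.

(-161 + 30*sqrt(17))/247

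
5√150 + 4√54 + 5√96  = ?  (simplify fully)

57*√6

5√150 = 25*√6; 4√54 = 12*√6; 5√96 = 20*√6
Combine: (25 + 12 + 20)·√6 = 57*√6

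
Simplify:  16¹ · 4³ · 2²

16¹ = 2^4; 4³ = 2^6; 2² = 2^2
Combine exponents: 2^12

2^12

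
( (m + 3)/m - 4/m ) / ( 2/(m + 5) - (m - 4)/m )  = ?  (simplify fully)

(-m^2 - 4*m + 5)/(m^2 - m - 20)

Numerator: (m + 3)/m - 4/m = (m - 1)/m
Denominator: 2/(m + 5) - (m - 4)/m = (-m^2 + m + 20)/(m^2 + 5*m)
Divide: ((m - 1)/m) · ((m^2 + 5*m)/(-m^2 + m + 20)) = (-m^2 - 4*m + 5)/(m^2 - m - 20)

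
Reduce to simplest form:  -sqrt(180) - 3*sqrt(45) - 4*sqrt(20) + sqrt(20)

-21*sqrt(5)

sqrt(180) = 6*sqrt(5); 3*sqrt(45) = 9*sqrt(5); 4*sqrt(20) = 8*sqrt(5); sqrt(20) = 2*sqrt(5)
Combine: (-6 - 9 - 8 + 2)·sqrt(5) = -21*sqrt(5)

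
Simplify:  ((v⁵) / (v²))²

v⁶

Inside the bracket: v³
Raise to the power 2: v⁶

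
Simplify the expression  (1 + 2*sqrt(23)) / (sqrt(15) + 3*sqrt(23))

(-2*sqrt(345) - sqrt(15) + 3*sqrt(23) + 138)/192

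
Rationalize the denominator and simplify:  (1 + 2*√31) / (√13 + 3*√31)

Multiply numerator and denominator by -√13 + 3*√31.
Denominator becomes 266; numerator becomes -2*√403 - √13 + 3*√31 + 186.

(-2*√403 - √13 + 3*√31 + 186)/266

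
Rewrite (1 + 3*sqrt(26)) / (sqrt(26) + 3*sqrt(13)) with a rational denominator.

(-78 - sqrt(26) + 3*sqrt(13) + 117*sqrt(2))/91

Multiply numerator and denominator by -3*sqrt(13) + sqrt(26).
Denominator becomes -91; numerator becomes -117*sqrt(2) - 3*sqrt(13) + sqrt(26) + 78.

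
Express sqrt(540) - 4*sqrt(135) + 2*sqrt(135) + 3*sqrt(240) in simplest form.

sqrt(540) = 6*sqrt(15); 4*sqrt(135) = 12*sqrt(15); 2*sqrt(135) = 6*sqrt(15); 3*sqrt(240) = 12*sqrt(15)
Combine: (6 - 12 + 6 + 12)·sqrt(15) = 12*sqrt(15)

12*sqrt(15)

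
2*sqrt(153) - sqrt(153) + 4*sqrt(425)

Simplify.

23*sqrt(17)

2*sqrt(153) = 6*sqrt(17); sqrt(153) = 3*sqrt(17); 4*sqrt(425) = 20*sqrt(17)
Combine: (6 - 3 + 20)·sqrt(17) = 23*sqrt(17)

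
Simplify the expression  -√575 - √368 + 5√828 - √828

15*√23

√575 = 5*√23; √368 = 4*√23; 5√828 = 30*√23; √828 = 6*√23
Combine: (-5 - 4 + 30 - 6)·√23 = 15*√23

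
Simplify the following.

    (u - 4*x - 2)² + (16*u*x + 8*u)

(u + 4*x + 2)²

After expansion: u² + 8*u*x + 4*u + 16*x² + 16*x + 4 — a perfect-square trinomial.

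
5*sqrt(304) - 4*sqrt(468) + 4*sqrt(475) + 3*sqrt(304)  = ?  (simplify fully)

-24*sqrt(13) + 52*sqrt(19)

5*sqrt(304) = 20*sqrt(19); 4*sqrt(468) = 24*sqrt(13); 4*sqrt(475) = 20*sqrt(19); 3*sqrt(304) = 12*sqrt(19)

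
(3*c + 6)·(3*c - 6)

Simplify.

(3*c)^2 - (6)^2 = 9*c² - 36.

9*c² - 36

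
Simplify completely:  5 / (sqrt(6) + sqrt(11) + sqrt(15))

Group as (sqrt(6) + sqrt(11)) + sqrt(15); multiply by (sqrt(6) + sqrt(11)) - sqrt(15), then rationalise the remaining surd.

(-3*sqrt(110) + sqrt(15) + 5*sqrt(11) + 10*sqrt(6))/26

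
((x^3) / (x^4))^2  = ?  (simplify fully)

x^(-2)

Inside the bracket: (x^-1)
Raise to the power 2: (x^-2)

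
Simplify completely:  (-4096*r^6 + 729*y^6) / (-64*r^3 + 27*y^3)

-4096*r^6 + 729*y^6 factors as (-4*r + 3*y)*(4*r + 3*y)*(16*r^2 - 12*r*y + 9*y^2)*(16*r^2 + 12*r*y + 9*y^2).

64*r^3 + 27*y^3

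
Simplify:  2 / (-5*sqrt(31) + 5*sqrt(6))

Multiply numerator and denominator by 5*sqrt(6) + 5*sqrt(31).
Denominator becomes -625; numerator becomes 10*sqrt(6) + 10*sqrt(31).

(-2*sqrt(31) - 2*sqrt(6))/125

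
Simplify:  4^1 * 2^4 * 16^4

4^1 = 2^2; 2^4 = 2^4; 16^4 = 2^16
Combine exponents: 2^22

2^22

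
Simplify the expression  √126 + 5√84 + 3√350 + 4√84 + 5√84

√126 = 3*√14; 5√84 = 10*√21; 3√350 = 15*√14; 4√84 = 8*√21; 5√84 = 10*√21

18*√14 + 28*√21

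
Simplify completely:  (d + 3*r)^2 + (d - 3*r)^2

2*d^2 + 18*r^2

Binomially expand both and collect terms in d, (3*r).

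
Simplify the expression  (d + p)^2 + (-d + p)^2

2*d^2 + 2*p^2

Only the even-power cross terms survive.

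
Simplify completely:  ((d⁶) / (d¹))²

d^10

Inside the bracket: d⁵
Raise to the power 2: d^10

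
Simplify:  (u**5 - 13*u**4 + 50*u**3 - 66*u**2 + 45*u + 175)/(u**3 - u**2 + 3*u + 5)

u**2 - 12*u + 35

Factor: u**5 - 13*u**4 + 50*u**3 - 66*u**2 + 45*u + 175 = (u - 7)*(u + 1)*(u - 5)*(u**2 - 2*u + 5);  u**3 - u**2 + 3*u + 5 = (u**2 - 2*u + 5)*(u + 1)
Cancel the common factors (u**2 - 2*u + 5), (u + 1).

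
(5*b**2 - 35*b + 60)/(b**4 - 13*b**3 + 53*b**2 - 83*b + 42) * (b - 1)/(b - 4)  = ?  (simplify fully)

5/(b**2 - 9*b + 14)

Factor: 5*b**2 - 35*b + 60 = 5*(b - 4)*(b - 3);  b**4 - 13*b**3 + 53*b**2 - 83*b + 42 = (b - 3)*(b - 2)*(b - 1)*(b - 7)
Cancel the common factors (b - 3), (b - 4), (b - 1).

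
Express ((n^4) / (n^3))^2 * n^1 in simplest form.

n^3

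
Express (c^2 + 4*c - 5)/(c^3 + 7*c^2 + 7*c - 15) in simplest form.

1/(c + 3)

Factor: c^2 + 4*c - 5 = (c - 1)*(c + 5);  c^3 + 7*c^2 + 7*c - 15 = (c + 3)*(c + 5)*(c - 1)
Cancel the common factors (c + 5), (c - 1).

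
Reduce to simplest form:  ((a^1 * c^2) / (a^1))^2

c^4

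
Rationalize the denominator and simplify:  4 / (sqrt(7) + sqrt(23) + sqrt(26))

(-2*sqrt(4186) + 4*sqrt(26) + 10*sqrt(23) + 42*sqrt(7))/157

Group as (sqrt(23) + sqrt(26)) + sqrt(7); multiply by (sqrt(23) + sqrt(26)) - sqrt(7), then rationalise the remaining surd.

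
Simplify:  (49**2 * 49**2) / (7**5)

49**2 = 7**4; 49**2 = 7**4; 7**5 = 7**5
Combine exponents: 7**3

7**3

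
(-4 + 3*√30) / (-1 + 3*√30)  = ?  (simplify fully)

Multiply numerator and denominator by -3*√30 - 1.
Denominator becomes -269; numerator becomes -266 + 9*√30.

(-9*√30 + 266)/269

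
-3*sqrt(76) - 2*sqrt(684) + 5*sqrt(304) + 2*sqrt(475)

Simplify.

12*sqrt(19)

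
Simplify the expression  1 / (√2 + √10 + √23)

(-15*√10 - 31*√2 + 4*√115 + 11*√23)/41

Group as (√2 + √23) + √10; multiply by (√2 + √23) - √10, then rationalise the remaining surd.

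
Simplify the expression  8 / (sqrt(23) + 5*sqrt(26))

(-8*sqrt(23) + 40*sqrt(26))/627

Multiply numerator and denominator by -5*sqrt(26) + sqrt(23).
Denominator becomes -627; numerator becomes -40*sqrt(26) + 8*sqrt(23).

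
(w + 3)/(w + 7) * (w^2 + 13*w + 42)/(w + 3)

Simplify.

Factor: w^2 + 13*w + 42 = (w + 7)*(w + 6)
Cancel the common factors (w + 3), (w + 7).

w + 6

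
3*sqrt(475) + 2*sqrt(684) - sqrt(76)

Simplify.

3*sqrt(475) = 15*sqrt(19); 2*sqrt(684) = 12*sqrt(19); sqrt(76) = 2*sqrt(19)
Combine: (15 + 12 - 2)·sqrt(19) = 25*sqrt(19)

25*sqrt(19)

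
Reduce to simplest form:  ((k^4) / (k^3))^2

Inside the bracket: k^1
Raise to the power 2: k^2

k^2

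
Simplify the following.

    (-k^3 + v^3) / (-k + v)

Factor as (a-b)(a^2+ab+b^2) with a=v, b=k.

k^2 + k*v + v^2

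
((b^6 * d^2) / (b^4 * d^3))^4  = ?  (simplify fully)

Inside the bracket: b^2 * (d^-1)
Raise to the power 4: b^8 * (d^-4)

b^8/d^4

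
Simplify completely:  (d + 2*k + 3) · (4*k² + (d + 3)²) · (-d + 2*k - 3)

Pair the conjugate factors: ((2*k)+(d + 3))((2*k)-(d + 3)) = -d² - 6*d + 4*k² - 9, then repeat with the next factor.

-d⁴ - 12*d³ - 54*d² - 108*d + 16*k⁴ - 81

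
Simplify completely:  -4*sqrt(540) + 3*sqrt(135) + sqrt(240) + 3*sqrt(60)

-5*sqrt(15)

4*sqrt(540) = 24*sqrt(15); 3*sqrt(135) = 9*sqrt(15); sqrt(240) = 4*sqrt(15); 3*sqrt(60) = 6*sqrt(15)
Combine: (-24 + 9 + 4 + 6)·sqrt(15) = -5*sqrt(15)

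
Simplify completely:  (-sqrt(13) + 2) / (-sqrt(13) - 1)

Multiply numerator and denominator by -1 + sqrt(13).
Denominator becomes -12; numerator becomes -15 + 3*sqrt(13).

(-sqrt(13) + 5)/4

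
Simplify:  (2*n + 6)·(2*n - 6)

4*n² - 36

Difference of squares with P = 2*n, Q = 6.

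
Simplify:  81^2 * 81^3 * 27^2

3^26

81^2 = 3^8; 81^3 = 3^12; 27^2 = 3^6
Combine exponents: 3^26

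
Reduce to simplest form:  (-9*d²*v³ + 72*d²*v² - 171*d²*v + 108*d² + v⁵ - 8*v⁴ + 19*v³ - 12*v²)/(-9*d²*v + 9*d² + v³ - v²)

v² - 7*v + 12

Factor: -9*d²*v³ + 72*d²*v² - 171*d²*v + 108*d² + v⁵ - 8*v⁴ + 19*v³ - 12*v² = (-3*d + v)·(3*d + v)·(v - 4)·(v - 3)·(v - 1);  -9*d²*v + 9*d² + v³ - v² = (-3*d + v)·(v - 1)·(3*d + v)
Cancel the common factors (v - 1), (3*d + v), (-3*d + v).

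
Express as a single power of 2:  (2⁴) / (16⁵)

2⁴ = 2^4; 16⁵ = 2^20
Combine exponents: 2^(-16)

2^(-16)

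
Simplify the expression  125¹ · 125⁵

5^18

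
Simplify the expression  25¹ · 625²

5^10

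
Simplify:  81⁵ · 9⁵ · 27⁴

3^42

81⁵ = 3^20; 9⁵ = 3^10; 27⁴ = 3^12
Combine exponents: 3^42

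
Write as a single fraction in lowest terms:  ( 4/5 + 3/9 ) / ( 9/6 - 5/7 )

238/165

Numerator: 4/5 + 3/9 = 17/15
Denominator: 9/6 - 5/7 = 11/14
Divide: (17/15) · (14/11) = 238/165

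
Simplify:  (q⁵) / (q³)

q²

Quotient: q²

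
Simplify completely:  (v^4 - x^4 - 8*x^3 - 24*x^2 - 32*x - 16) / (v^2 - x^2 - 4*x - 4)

Factor v^4 - (x + 2)^4 and cancel (v^2 - (x + 2)^2).

v^2 + x^2 + 4*x + 4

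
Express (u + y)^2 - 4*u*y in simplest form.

Expanding gives u^2 - 2*u*y + y^2, a perfect square.

(u - y)^2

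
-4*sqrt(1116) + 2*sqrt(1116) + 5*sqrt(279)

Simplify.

4*sqrt(1116) = 24*sqrt(31); 2*sqrt(1116) = 12*sqrt(31); 5*sqrt(279) = 15*sqrt(31)
Combine: (-24 + 12 + 15)·sqrt(31) = 3*sqrt(31)

3*sqrt(31)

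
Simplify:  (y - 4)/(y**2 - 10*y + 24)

Factor: y**2 - 10*y + 24 = (y - 4)*(y - 6)
Cancel the common factor (y - 4).

1/(y - 6)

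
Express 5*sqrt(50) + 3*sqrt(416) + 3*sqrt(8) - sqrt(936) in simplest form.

6*sqrt(26) + 31*sqrt(2)

5*sqrt(50) = 25*sqrt(2); 3*sqrt(416) = 12*sqrt(26); 3*sqrt(8) = 6*sqrt(2); sqrt(936) = 6*sqrt(26)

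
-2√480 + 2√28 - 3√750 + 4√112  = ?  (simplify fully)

-23*√30 + 20*√7

2√480 = 8*√30; 2√28 = 4*√7; 3√750 = 15*√30; 4√112 = 16*√7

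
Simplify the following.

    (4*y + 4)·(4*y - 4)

(4*y)^2 - (4)^2 = 16*y² - 16.

16*y² - 16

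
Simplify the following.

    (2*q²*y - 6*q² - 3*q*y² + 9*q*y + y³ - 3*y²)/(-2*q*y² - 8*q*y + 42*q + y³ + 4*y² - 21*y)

Factor: 2*q²*y - 6*q² - 3*q*y² + 9*q*y + y³ - 3*y² = (-q + y)·(-2*q + y)·(y - 3);  -2*q*y² - 8*q*y + 42*q + y³ + 4*y² - 21*y = (y + 7)·(y - 3)·(-2*q + y)
Cancel the common factors (y - 3), (-2*q + y).

(-q + y)/(y + 7)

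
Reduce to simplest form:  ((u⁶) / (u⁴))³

u⁶

Inside the bracket: u²
Raise to the power 3: u⁶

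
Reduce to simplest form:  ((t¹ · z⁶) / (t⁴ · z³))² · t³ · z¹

Inside the bracket: (t^-3) · z³
Raise to the power 2: (t^-6) · z⁶
Multiply by t³ · z¹: add exponents.

z⁷/t³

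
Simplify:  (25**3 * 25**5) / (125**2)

5**10

25**3 = 5**6; 25**5 = 5**10; 125**2 = 5**6
Combine exponents: 5**10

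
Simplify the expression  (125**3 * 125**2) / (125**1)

5**12

125**3 = 5**9; 125**2 = 5**6; 125**1 = 5**3
Combine exponents: 5**12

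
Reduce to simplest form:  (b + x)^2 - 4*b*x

(b - x)^2

Expand the square and combine the 4*b*x term.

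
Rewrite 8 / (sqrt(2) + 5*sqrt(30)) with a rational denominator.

Multiply numerator and denominator by -5*sqrt(30) + sqrt(2).
Denominator becomes -748; numerator becomes -40*sqrt(30) + 8*sqrt(2).

(-2*sqrt(2) + 10*sqrt(30))/187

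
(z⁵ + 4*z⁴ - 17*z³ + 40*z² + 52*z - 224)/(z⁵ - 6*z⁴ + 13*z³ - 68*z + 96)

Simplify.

(z + 7)/(z - 3)

Factor: z⁵ + 4*z⁴ - 17*z³ + 40*z² + 52*z - 224 = (z - 2)·(z + 2)·(z² - 3*z + 8)·(z + 7);  z⁵ - 6*z⁴ + 13*z³ - 68*z + 96 = (z + 2)·(z² - 3*z + 8)·(z - 2)·(z - 3)
Cancel the common factors (z² - 3*z + 8), (z + 2), (z - 2).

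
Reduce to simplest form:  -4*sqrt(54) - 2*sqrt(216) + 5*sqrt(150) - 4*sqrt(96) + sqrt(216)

-9*sqrt(6)

4*sqrt(54) = 12*sqrt(6); 2*sqrt(216) = 12*sqrt(6); 5*sqrt(150) = 25*sqrt(6); 4*sqrt(96) = 16*sqrt(6); sqrt(216) = 6*sqrt(6)
Combine: (-12 - 12 + 25 - 16 + 6)·sqrt(6) = -9*sqrt(6)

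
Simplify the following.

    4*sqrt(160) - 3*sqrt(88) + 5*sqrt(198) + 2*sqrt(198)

16*sqrt(10) + 15*sqrt(22)

4*sqrt(160) = 16*sqrt(10); 3*sqrt(88) = 6*sqrt(22); 5*sqrt(198) = 15*sqrt(22); 2*sqrt(198) = 6*sqrt(22)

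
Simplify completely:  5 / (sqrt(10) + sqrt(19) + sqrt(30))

(-100*sqrt(57) - 5*sqrt(30) + 105*sqrt(19) + 195*sqrt(10))/759

Group as (sqrt(19) + sqrt(30)) + sqrt(10); multiply by (sqrt(19) + sqrt(30)) - sqrt(10), then rationalise the remaining surd.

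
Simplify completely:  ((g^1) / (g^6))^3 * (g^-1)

Inside the bracket: (g^-5)
Raise to the power 3: (g^-15)
Multiply by (g^-1): add exponents.

g^(-16)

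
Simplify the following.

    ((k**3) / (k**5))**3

k**(-6)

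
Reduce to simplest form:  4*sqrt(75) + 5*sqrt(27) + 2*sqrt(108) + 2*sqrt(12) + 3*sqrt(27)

60*sqrt(3)

4*sqrt(75) = 20*sqrt(3); 5*sqrt(27) = 15*sqrt(3); 2*sqrt(108) = 12*sqrt(3); 2*sqrt(12) = 4*sqrt(3); 3*sqrt(27) = 9*sqrt(3)
Combine: (20 + 15 + 12 + 4 + 9)·sqrt(3) = 60*sqrt(3)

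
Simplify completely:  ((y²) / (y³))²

y^(-2)

Inside the bracket: (y^-1)
Raise to the power 2: (y^-2)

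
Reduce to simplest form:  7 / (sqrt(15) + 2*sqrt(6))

(-7*sqrt(15) + 14*sqrt(6))/9

Multiply numerator and denominator by -sqrt(15) + 2*sqrt(6).
Denominator becomes 9; numerator becomes -7*sqrt(15) + 14*sqrt(6).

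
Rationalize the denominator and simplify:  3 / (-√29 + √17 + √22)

(-15*√29 + 36*√22 + 51*√17 + 3*√10846)/698

Group as (√17 + √22) - √29; multiply by (√17 + √22) + √29, then rationalise the remaining surd.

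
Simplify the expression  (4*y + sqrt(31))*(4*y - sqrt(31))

16*y**2 - 31

Difference of squares with P = 4*y, Q = sqrt(31).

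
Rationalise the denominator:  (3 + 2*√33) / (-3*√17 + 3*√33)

Multiply numerator and denominator by 3*√17 + 3*√33.
Denominator becomes 144; numerator becomes 9*√17 + 9*√33 + 6*√561 + 198.

(3*√17 + 3*√33 + 2*√561 + 66)/48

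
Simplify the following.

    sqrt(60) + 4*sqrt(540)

sqrt(60) = 2*sqrt(15); 4*sqrt(540) = 24*sqrt(15)
Combine: (2 + 24)·sqrt(15) = 26*sqrt(15)

26*sqrt(15)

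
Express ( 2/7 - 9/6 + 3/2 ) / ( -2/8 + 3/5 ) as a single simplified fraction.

40/49

Numerator: 2/7 - 9/6 + 3/2 = 2/7
Denominator: -2/8 + 3/5 = 7/20
Divide: (2/7) · (20/7) = 40/49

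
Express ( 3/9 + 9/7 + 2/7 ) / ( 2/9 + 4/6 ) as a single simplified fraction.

15/7

Numerator: 3/9 + 9/7 + 2/7 = 40/21
Denominator: 2/9 + 4/6 = 8/9
Divide: (40/21) · (9/8) = 15/7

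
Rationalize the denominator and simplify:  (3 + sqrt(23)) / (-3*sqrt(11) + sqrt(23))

(-3*sqrt(253) - 9*sqrt(11) - 23 - 3*sqrt(23))/76

Multiply numerator and denominator by sqrt(23) + 3*sqrt(11).
Denominator becomes -76; numerator becomes 3*sqrt(23) + 23 + 9*sqrt(11) + 3*sqrt(253).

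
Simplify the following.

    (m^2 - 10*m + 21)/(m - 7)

Factor: m^2 - 10*m + 21 = (m - 7)*(m - 3)
Cancel the common factor (m - 7).

m - 3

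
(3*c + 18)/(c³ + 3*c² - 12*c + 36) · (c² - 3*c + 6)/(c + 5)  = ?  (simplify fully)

Factor: 3*c + 18 = 3·(c + 6);  c³ + 3*c² - 12*c + 36 = (c² - 3*c + 6)·(c + 6)
Cancel the common factors (c² - 3*c + 6), (c + 6).

3/(c + 5)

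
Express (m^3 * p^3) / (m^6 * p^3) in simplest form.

m^(-3)

Quotient: (m^-3)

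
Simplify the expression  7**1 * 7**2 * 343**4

7**15

7**1 = 7**1; 7**2 = 7**2; 343**4 = 7**12
Combine exponents: 7**15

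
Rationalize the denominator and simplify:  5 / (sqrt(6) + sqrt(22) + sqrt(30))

(-30*sqrt(110) - 5*sqrt(30) + 35*sqrt(22) + 115*sqrt(6))/262

Group as (sqrt(22) + sqrt(30)) + sqrt(6); multiply by (sqrt(22) + sqrt(30)) - sqrt(6), then rationalise the remaining surd.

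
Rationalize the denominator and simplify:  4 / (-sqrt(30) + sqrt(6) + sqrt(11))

(52*sqrt(30) + 100*sqrt(11) + 140*sqrt(6) + 48*sqrt(55))/95

Group as (sqrt(6) + sqrt(11)) - sqrt(30); multiply by (sqrt(6) + sqrt(11)) + sqrt(30), then rationalise the remaining surd.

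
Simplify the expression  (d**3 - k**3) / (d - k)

d**2 + d*k + k**2

d**3 - k**3 = (d - k)(d**2 + d*k + k**2).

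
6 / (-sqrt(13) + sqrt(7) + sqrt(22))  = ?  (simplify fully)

(-8*sqrt(13) - sqrt(22) + 14*sqrt(7) + sqrt(2002))/30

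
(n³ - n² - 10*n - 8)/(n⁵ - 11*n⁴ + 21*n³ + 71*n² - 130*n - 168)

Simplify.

Factor: n³ - n² - 10*n - 8 = (n + 2)·(n + 1)·(n - 4);  n⁵ - 11*n⁴ + 21*n³ + 71*n² - 130*n - 168 = (n - 7)·(n - 4)·(n + 1)·(n - 3)·(n + 2)
Cancel the common factors (n + 2), (n + 1), (n - 4).

1/(n² - 10*n + 21)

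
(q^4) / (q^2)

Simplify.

q^2

Quotient: q^2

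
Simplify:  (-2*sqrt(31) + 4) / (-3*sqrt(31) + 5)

Multiply numerator and denominator by 5 + 3*sqrt(31).
Denominator becomes -254; numerator becomes -166 + 2*sqrt(31).

(-sqrt(31) + 83)/127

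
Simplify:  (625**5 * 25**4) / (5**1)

5**27

625**5 = 5**20; 25**4 = 5**8; 5**1 = 5**1
Combine exponents: 5**27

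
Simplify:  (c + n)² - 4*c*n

After expansion: c² - 2*c*n + n² — a perfect-square trinomial.

(c - n)²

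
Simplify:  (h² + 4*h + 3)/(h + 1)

h + 3

Factor: h² + 4*h + 3 = (h + 1)·(h + 3)
Cancel the common factor (h + 1).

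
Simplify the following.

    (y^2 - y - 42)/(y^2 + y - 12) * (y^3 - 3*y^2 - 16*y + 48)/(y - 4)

y^2 - y - 42

Factor: y^2 - y - 42 = (y - 7)*(y + 6);  y^2 + y - 12 = (y - 3)*(y + 4);  y^3 - 3*y^2 - 16*y + 48 = (y - 3)*(y + 4)*(y - 4)
Cancel the common factors (y + 4), (y - 3), (y - 4).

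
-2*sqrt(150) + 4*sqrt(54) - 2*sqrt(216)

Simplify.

2*sqrt(150) = 10*sqrt(6); 4*sqrt(54) = 12*sqrt(6); 2*sqrt(216) = 12*sqrt(6)
Combine: (-10 + 12 - 12)·sqrt(6) = -10*sqrt(6)

-10*sqrt(6)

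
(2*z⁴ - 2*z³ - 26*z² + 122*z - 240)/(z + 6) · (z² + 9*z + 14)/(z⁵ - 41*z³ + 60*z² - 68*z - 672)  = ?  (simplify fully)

Factor: 2*z⁴ - 2*z³ - 26*z² + 122*z - 240 = 2·(z - 3)·(z + 5)·(z² - 3*z + 8);  z² + 9*z + 14 = (z + 2)·(z + 7);  z⁵ - 41*z³ + 60*z² - 68*z - 672 = (z + 2)·(z - 6)·(z² - 3*z + 8)·(z + 7)
Cancel the common factors (z² - 3*z + 8), (z + 2), (z + 7).

(2*z² + 4*z - 30)/(z² - 36)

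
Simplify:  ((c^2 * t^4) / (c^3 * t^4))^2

Inside the bracket: (c^-1)
Raise to the power 2: (c^-2)

c^(-2)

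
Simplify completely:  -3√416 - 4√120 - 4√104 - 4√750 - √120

3√416 = 12*√26; 4√120 = 8*√30; 4√104 = 8*√26; 4√750 = 20*√30; √120 = 2*√30

-30*√30 - 20*√26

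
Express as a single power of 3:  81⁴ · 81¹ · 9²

81⁴ = 3^16; 81¹ = 3^4; 9² = 3^4
Combine exponents: 3^24

3^24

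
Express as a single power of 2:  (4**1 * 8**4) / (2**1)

2**13

4**1 = 2**2; 8**4 = 2**12; 2**1 = 2**1
Combine exponents: 2**13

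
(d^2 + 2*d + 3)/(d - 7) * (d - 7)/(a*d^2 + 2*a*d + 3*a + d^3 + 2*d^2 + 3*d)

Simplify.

1/(a + d)

Factor: a*d^2 + 2*a*d + 3*a + d^3 + 2*d^2 + 3*d = (a + d)*(d^2 + 2*d + 3)
Cancel the common factors (d^2 + 2*d + 3), (d - 7).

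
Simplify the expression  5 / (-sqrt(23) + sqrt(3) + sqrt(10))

Group as (sqrt(3) + sqrt(10)) - sqrt(23); multiply by (sqrt(3) + sqrt(10)) + sqrt(23), then rationalise the remaining surd.

(5*sqrt(23) + 8*sqrt(10) + 15*sqrt(3) + sqrt(690))/2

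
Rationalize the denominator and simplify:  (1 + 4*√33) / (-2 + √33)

Multiply numerator and denominator by -√33 - 2.
Denominator becomes -29; numerator becomes -134 - 9*√33.

(9*√33 + 134)/29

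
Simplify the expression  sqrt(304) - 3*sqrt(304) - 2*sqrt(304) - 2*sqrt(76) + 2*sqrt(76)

sqrt(304) = 4*sqrt(19); 3*sqrt(304) = 12*sqrt(19); 2*sqrt(304) = 8*sqrt(19); 2*sqrt(76) = 4*sqrt(19); 2*sqrt(76) = 4*sqrt(19)
Combine: (4 - 12 - 8 - 4 + 4)·sqrt(19) = -16*sqrt(19)

-16*sqrt(19)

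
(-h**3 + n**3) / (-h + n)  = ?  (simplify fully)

Factor as (a-b)(a**2+ab+b**2) with a=n, b=h.

h**2 + h*n + n**2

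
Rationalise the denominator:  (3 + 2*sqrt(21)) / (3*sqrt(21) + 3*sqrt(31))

(-42 - 3*sqrt(21) + 3*sqrt(31) + 2*sqrt(651))/30

Multiply numerator and denominator by -3*sqrt(31) + 3*sqrt(21).
Denominator becomes -90; numerator becomes -6*sqrt(651) - 9*sqrt(31) + 9*sqrt(21) + 126.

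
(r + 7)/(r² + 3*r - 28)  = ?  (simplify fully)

Factor: r² + 3*r - 28 = (r - 4)·(r + 7)
Cancel the common factor (r + 7).

1/(r - 4)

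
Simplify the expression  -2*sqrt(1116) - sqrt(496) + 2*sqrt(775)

2*sqrt(1116) = 12*sqrt(31); sqrt(496) = 4*sqrt(31); 2*sqrt(775) = 10*sqrt(31)
Combine: (-12 - 4 + 10)·sqrt(31) = -6*sqrt(31)

-6*sqrt(31)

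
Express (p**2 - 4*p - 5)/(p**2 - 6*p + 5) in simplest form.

(p + 1)/(p - 1)

Factor: p**2 - 4*p - 5 = (p - 5)*(p + 1);  p**2 - 6*p + 5 = (p - 1)*(p - 5)
Cancel the common factor (p - 5).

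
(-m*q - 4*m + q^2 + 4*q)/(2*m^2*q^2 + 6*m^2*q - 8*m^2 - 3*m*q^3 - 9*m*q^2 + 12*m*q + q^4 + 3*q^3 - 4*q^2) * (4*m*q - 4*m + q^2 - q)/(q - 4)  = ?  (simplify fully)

Factor: -m*q - 4*m + q^2 + 4*q = (q + 4)*(-m + q);  2*m^2*q^2 + 6*m^2*q - 8*m^2 - 3*m*q^3 - 9*m*q^2 + 12*m*q + q^4 + 3*q^3 - 4*q^2 = (q + 4)*(-m + q)*(q - 1)*(-2*m + q);  4*m*q - 4*m + q^2 - q = (4*m + q)*(q - 1)
Cancel the common factors (q - 1), (-m + q), (q + 4).

(4*m + q)/(-2*m*q + 8*m + q^2 - 4*q)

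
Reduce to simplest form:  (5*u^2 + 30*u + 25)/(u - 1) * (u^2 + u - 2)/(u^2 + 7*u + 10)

5*u + 5

Factor: 5*u^2 + 30*u + 25 = 5*(u + 1)*(u + 5);  u^2 + u - 2 = (u - 1)*(u + 2);  u^2 + 7*u + 10 = (u + 2)*(u + 5)
Cancel the common factors (u + 2), (u + 5), (u - 1).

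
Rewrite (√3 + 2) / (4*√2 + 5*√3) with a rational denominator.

(-8*√2 - 4*√6 + 15 + 10*√3)/43

Multiply numerator and denominator by -4*√2 + 5*√3.
Denominator becomes 43; numerator becomes -8*√2 - 4*√6 + 15 + 10*√3.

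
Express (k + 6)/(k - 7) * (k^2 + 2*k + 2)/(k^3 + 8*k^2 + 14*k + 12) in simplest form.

1/(k - 7)

Factor: k^3 + 8*k^2 + 14*k + 12 = (k^2 + 2*k + 2)*(k + 6)
Cancel the common factors (k^2 + 2*k + 2), (k + 6).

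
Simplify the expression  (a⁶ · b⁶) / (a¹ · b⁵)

a⁵*b

Quotient: a⁵ · b¹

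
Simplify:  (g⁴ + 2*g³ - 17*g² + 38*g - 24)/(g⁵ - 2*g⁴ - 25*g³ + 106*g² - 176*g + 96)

1/(g - 4)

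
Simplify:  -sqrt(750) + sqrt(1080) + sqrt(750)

6*sqrt(30)

sqrt(750) = 5*sqrt(30); sqrt(1080) = 6*sqrt(30); sqrt(750) = 5*sqrt(30)
Combine: (-5 + 6 + 5)·sqrt(30) = 6*sqrt(30)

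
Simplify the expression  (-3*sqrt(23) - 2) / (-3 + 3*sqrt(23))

Multiply numerator and denominator by -3*sqrt(23) - 3.
Denominator becomes -198; numerator becomes 15*sqrt(23) + 213.

(-71 - 5*sqrt(23))/66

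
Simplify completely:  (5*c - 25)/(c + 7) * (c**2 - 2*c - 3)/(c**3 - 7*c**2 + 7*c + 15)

5/(c + 7)

Factor: 5*c - 25 = 5*(c - 5);  c**2 - 2*c - 3 = (c - 3)*(c + 1);  c**3 - 7*c**2 + 7*c + 15 = (c + 1)*(c - 5)*(c - 3)
Cancel the common factors (c - 5), (c + 1), (c - 3).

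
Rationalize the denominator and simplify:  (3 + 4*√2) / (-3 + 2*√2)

-18*√2 - 25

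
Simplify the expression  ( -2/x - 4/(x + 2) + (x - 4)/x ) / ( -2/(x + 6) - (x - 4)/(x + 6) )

(-x^3 + 2*x^2 + 60*x + 72)/(x^3 - 4*x)

Numerator: -2/x - 4/(x + 2) + (x - 4)/x = (x^2 - 8*x - 12)/(x^2 + 2*x)
Denominator: -2/(x + 6) - (x - 4)/(x + 6) = (-x + 2)/(x + 6)
Divide: ((x^2 - 8*x - 12)/(x^2 + 2*x)) · ((x + 6)/(-x + 2)) = (-x^3 + 2*x^2 + 60*x + 72)/(x^3 - 4*x)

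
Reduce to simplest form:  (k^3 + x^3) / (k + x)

k^2 - k*x + x^2

x^3 + k^3 = (k + x)(k^2 - k*x + x^2).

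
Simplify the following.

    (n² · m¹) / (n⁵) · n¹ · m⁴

m⁵/n²

Quotient: (n^-3) · m¹
Multiply by n¹ · m⁴: add exponents.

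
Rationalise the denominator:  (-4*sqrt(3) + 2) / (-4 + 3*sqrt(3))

Multiply numerator and denominator by -3*sqrt(3) - 4.
Denominator becomes -11; numerator becomes 10*sqrt(3) + 28.

(-28 - 10*sqrt(3))/11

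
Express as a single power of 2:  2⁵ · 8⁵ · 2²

2⁵ = 2^5; 8⁵ = 2^15; 2² = 2^2
Combine exponents: 2^22

2^22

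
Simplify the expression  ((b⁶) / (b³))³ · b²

Inside the bracket: b³
Raise to the power 3: b⁹
Multiply by b²: add exponents.

b^11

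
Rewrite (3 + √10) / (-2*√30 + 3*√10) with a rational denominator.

(-20*√3 - 6*√30 - 30 - 9*√10)/30

Multiply numerator and denominator by 3*√10 + 2*√30.
Denominator becomes -30; numerator becomes 9*√10 + 30 + 6*√30 + 20*√3.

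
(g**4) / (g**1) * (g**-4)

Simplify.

Quotient: g**3
Multiply by (g**-4): add exponents.

1/g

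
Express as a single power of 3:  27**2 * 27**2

27**2 = 3**6; 27**2 = 3**6
Combine exponents: 3**12

3**12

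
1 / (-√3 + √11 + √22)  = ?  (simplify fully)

Group as (√11 + √22) - √3; multiply by (√11 + √22) + √3, then rationalise the remaining surd.

(-15*√3 - 4*√22 + 7*√11 + 11*√6)/34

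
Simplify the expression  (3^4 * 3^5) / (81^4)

3^4 = 3^4; 3^5 = 3^5; 81^4 = 3^16
Combine exponents: 3^(-7)

3^(-7)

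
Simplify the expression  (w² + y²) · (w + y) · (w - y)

(w+y)(w-y) = w² - y²; continue pairing.

w⁴ - y⁴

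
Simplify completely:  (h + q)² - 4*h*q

(h - q)²

Expanding gives h² - 2*h*q + q², a perfect square.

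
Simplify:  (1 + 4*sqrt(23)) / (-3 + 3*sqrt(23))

Multiply numerator and denominator by -3*sqrt(23) - 3.
Denominator becomes -198; numerator becomes -279 - 15*sqrt(23).

(5*sqrt(23) + 93)/66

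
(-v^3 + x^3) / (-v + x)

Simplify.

v^2 + v*x + x^2

Apply the difference-of-cubes factorisation and cancel (-v + x).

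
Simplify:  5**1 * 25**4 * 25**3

5**1 = 5**1; 25**4 = 5**8; 25**3 = 5**6
Combine exponents: 5**15

5**15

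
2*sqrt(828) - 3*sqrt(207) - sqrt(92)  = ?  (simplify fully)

sqrt(23)

2*sqrt(828) = 12*sqrt(23); 3*sqrt(207) = 9*sqrt(23); sqrt(92) = 2*sqrt(23)
Combine: (12 - 9 - 2)·sqrt(23) = sqrt(23)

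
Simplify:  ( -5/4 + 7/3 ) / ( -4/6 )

Numerator: -5/4 + 7/3 = 13/12
Denominator: -4/6 = -2/3
Divide: (13/12) · (-3/2) = -13/8

-13/8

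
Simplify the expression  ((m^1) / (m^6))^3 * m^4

Inside the bracket: (m^-5)
Raise to the power 3: (m^-15)
Multiply by m^4: add exponents.

m^(-11)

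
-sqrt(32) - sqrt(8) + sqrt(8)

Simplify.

-4*sqrt(2)

sqrt(32) = 4*sqrt(2); sqrt(8) = 2*sqrt(2); sqrt(8) = 2*sqrt(2)
Combine: (-4 - 2 + 2)·sqrt(2) = -4*sqrt(2)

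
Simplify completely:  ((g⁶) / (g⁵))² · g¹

g³

Inside the bracket: g¹
Raise to the power 2: g²
Multiply by g¹: add exponents.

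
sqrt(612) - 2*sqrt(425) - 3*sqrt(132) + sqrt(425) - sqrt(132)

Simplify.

-8*sqrt(33) + sqrt(17)

sqrt(612) = 6*sqrt(17); 2*sqrt(425) = 10*sqrt(17); 3*sqrt(132) = 6*sqrt(33); sqrt(425) = 5*sqrt(17); sqrt(132) = 2*sqrt(33)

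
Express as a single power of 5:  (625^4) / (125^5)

625^4 = 5^16; 125^5 = 5^15
Combine exponents: 5^1

5^1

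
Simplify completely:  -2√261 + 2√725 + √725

2√261 = 6*√29; 2√725 = 10*√29; √725 = 5*√29
Combine: (-6 + 10 + 5)·√29 = 9*√29

9*√29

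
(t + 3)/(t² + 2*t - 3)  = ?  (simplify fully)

Factor: t² + 2*t - 3 = (t + 3)·(t - 1)
Cancel the common factor (t + 3).

1/(t - 1)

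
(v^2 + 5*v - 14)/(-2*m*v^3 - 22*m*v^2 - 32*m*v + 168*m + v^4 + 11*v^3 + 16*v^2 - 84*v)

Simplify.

Factor: v^2 + 5*v - 14 = (v - 2)*(v + 7);  -2*m*v^3 - 22*m*v^2 - 32*m*v + 168*m + v^4 + 11*v^3 + 16*v^2 - 84*v = (v + 6)*(v + 7)*(-2*m + v)*(v - 2)
Cancel the common factors (v - 2), (v + 7).

1/(-2*m*v - 12*m + v^2 + 6*v)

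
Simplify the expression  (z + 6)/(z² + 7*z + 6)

Factor: z² + 7*z + 6 = (z + 6)·(z + 1)
Cancel the common factor (z + 6).

1/(z + 1)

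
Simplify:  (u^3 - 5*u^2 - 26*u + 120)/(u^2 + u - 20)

u - 6

Factor: u^3 - 5*u^2 - 26*u + 120 = (u - 4)*(u + 5)*(u - 6);  u^2 + u - 20 = (u + 5)*(u - 4)
Cancel the common factors (u + 5), (u - 4).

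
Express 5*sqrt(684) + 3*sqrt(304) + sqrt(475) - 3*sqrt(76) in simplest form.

5*sqrt(684) = 30*sqrt(19); 3*sqrt(304) = 12*sqrt(19); sqrt(475) = 5*sqrt(19); 3*sqrt(76) = 6*sqrt(19)
Combine: (30 + 12 + 5 - 6)·sqrt(19) = 41*sqrt(19)

41*sqrt(19)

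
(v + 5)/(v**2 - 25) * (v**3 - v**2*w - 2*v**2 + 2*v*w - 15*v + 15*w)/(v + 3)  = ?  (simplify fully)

v - w

Factor: v**2 - 25 = (v - 5)*(v + 5);  v**3 - v**2*w - 2*v**2 + 2*v*w - 15*v + 15*w = (v - 5)*(v + 3)*(v - w)
Cancel the common factors (v + 5), (v + 3), (v - 5).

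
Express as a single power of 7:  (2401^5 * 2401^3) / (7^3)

7^29

2401^5 = 7^20; 2401^3 = 7^12; 7^3 = 7^3
Combine exponents: 7^29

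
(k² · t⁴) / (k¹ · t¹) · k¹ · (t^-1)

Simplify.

k²*t²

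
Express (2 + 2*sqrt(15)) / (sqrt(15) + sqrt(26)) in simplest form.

Multiply numerator and denominator by -sqrt(26) + sqrt(15).
Denominator becomes -11; numerator becomes -2*sqrt(390) - 2*sqrt(26) + 2*sqrt(15) + 30.

(-30 - 2*sqrt(15) + 2*sqrt(26) + 2*sqrt(390))/11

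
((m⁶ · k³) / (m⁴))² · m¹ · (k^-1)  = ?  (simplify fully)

Inside the bracket: m² · k³
Raise to the power 2: m⁴ · k⁶
Multiply by m¹ · (k^-1): add exponents.

k⁵*m⁵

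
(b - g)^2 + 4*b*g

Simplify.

(b + g)^2

After expansion: b^2 + 2*b*g + g^2 — a perfect-square trinomial.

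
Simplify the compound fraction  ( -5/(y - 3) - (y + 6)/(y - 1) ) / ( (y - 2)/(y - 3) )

Numerator: -5/(y - 3) - (y + 6)/(y - 1) = (-y² - 8*y + 23)/(y² - 4*y + 3)
Denominator: (y - 2)/(y - 3) = (y - 2)/(y - 3)
Divide: ((-y² - 8*y + 23)/(y² - 4*y + 3)) · ((y - 3)/(y - 2)) = (-y² - 8*y + 23)/(y² - 3*y + 2)

(-y² - 8*y + 23)/(y² - 3*y + 2)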